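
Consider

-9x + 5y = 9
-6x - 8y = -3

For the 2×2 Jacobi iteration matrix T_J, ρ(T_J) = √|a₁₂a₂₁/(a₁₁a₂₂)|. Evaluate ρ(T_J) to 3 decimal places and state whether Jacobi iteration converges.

a₁₂a₂₁/(a₁₁a₂₂) = (5)·(-6) / ((-9)·(-8)) = -0.416667
ρ = √|-0.416667| = √0.416667 = 0.645
ρ < 1, so Jacobi converges

0.645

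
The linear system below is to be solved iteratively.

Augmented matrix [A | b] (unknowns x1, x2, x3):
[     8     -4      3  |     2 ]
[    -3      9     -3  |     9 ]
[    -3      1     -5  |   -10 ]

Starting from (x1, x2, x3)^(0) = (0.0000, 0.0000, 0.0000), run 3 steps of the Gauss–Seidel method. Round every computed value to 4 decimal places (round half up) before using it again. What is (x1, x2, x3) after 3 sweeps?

Iteration 1:
  x1 = (2 - (-4)·0.0000 - (3)·0.0000) / (8) = 0.2500
  x2 = (9 - (-3)·0.2500 - (-3)·0.0000) / (9) = 1.0833
  x3 = (-10 - (-3)·0.2500 - (1)·1.0833) / (-5) = 2.0667
Iteration 2:
  x1 = (2 - (-4)·1.0833 - (3)·2.0667) / (8) = 0.0166
  x2 = (9 - (-3)·0.0166 - (-3)·2.0667) / (9) = 1.6944
  x3 = (-10 - (-3)·0.0166 - (1)·1.6944) / (-5) = 2.3289
Iteration 3:
  x1 = (2 - (-4)·1.6944 - (3)·2.3289) / (8) = 0.2239
  x2 = (9 - (-3)·0.2239 - (-3)·2.3289) / (9) = 1.8509
  x3 = (-10 - (-3)·0.2239 - (1)·1.8509) / (-5) = 2.2358

(0.2239, 1.8509, 2.2358)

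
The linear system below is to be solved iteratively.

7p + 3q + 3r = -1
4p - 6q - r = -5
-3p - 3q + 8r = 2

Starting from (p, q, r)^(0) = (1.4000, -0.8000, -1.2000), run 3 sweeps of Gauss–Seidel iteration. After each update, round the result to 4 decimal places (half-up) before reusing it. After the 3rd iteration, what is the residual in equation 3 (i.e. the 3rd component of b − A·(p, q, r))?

Iteration 1:
  p = (-1 - (3)·-0.8000 - (3)·-1.2000) / (7) = 0.7143
  q = (-5 - (4)·0.7143 - (-1)·-1.2000) / (-6) = 1.5095
  r = (2 - (-3)·0.7143 - (-3)·1.5095) / (8) = 1.0839
Iteration 2:
  p = (-1 - (3)·1.5095 - (3)·1.0839) / (7) = -1.2543
  q = (-5 - (4)·-1.2543 - (-1)·1.0839) / (-6) = -0.1835
  r = (2 - (-3)·-1.2543 - (-3)·-0.1835) / (8) = -0.2892
Iteration 3:
  p = (-1 - (3)·-0.1835 - (3)·-0.2892) / (7) = 0.0597
  q = (-5 - (4)·0.0597 - (-1)·-0.2892) / (-6) = 0.9213
  r = (2 - (-3)·0.0597 - (-3)·0.9213) / (8) = 0.6179
Residual b − A·x = (-6.0355, 0.9069, -0.0002)

-0.0002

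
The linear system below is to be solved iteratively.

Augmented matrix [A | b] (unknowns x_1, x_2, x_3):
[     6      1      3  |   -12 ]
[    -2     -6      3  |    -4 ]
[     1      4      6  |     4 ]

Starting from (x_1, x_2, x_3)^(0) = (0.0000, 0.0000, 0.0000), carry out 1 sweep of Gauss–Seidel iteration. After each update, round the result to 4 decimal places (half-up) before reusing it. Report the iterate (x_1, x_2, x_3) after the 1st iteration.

(-2.0000, 1.3333, 0.1111)

Iteration 1:
  x_1 = (-12 - (1)·0.0000 - (3)·0.0000) / (6) = -2.0000
  x_2 = (-4 - (-2)·-2.0000 - (3)·0.0000) / (-6) = 1.3333
  x_3 = (4 - (1)·-2.0000 - (4)·1.3333) / (6) = 0.1111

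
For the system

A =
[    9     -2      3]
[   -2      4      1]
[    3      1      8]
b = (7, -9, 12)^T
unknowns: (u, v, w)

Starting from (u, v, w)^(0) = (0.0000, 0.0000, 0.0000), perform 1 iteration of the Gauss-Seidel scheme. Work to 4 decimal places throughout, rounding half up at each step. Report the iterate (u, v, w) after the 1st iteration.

Iteration 1:
  u = (7 - (-2)·0.0000 - (3)·0.0000) / (9) = 0.7778
  v = (-9 - (-2)·0.7778 - (1)·0.0000) / (4) = -1.8611
  w = (12 - (3)·0.7778 - (1)·-1.8611) / (8) = 1.4410

(0.7778, -1.8611, 1.4410)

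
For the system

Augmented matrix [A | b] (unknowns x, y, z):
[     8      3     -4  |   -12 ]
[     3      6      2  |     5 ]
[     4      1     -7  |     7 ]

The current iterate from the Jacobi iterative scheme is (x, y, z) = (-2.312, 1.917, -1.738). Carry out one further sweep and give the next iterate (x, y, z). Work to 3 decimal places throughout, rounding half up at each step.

(-3.088, 2.569, -2.047)

One sweep:
  x = (-12 - (3)·1.917 - (-4)·-1.738) / (8) = -3.088
  y = (5 - (3)·-2.312 - (2)·-1.738) / (6) = 2.569
  z = (7 - (4)·-2.312 - (1)·1.917) / (-7) = -2.047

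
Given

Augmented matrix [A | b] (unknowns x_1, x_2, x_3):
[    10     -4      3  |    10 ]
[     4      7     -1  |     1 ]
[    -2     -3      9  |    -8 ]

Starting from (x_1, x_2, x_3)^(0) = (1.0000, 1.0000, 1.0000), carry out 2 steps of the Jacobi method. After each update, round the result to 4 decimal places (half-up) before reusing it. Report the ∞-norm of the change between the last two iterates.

Iteration 1:
  x_1 = (10 - (-4)·1.0000 - (3)·1.0000) / (10) = 1.1000
  x_2 = (1 - (4)·1.0000 - (-1)·1.0000) / (7) = -0.2857
  x_3 = (-8 - (-2)·1.0000 - (-3)·1.0000) / (9) = -0.3333
Iteration 2:
  x_1 = (10 - (-4)·-0.2857 - (3)·-0.3333) / (10) = 0.9857
  x_2 = (1 - (4)·1.1000 - (-1)·-0.3333) / (7) = -0.5333
  x_3 = (-8 - (-2)·1.1000 - (-3)·-0.2857) / (9) = -0.7397
Change: (-0.1143, -0.2476, -0.4064) → max |·| = 0.4064

0.4064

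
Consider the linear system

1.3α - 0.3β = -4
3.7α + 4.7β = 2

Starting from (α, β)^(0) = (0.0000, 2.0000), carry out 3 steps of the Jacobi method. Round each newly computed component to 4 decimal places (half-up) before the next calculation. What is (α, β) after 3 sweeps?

Iteration 1:
  α = (-4 - (-0.3)·2.0000) / (1.3) = -2.6154
  β = (2 - (3.7)·0.0000) / (4.7) = 0.4255
Iteration 2:
  α = (-4 - (-0.3)·0.4255) / (1.3) = -2.9787
  β = (2 - (3.7)·-2.6154) / (4.7) = 2.4845
Iteration 3:
  α = (-4 - (-0.3)·2.4845) / (1.3) = -2.5036
  β = (2 - (3.7)·-2.9787) / (4.7) = 2.7705

(-2.5036, 2.7705)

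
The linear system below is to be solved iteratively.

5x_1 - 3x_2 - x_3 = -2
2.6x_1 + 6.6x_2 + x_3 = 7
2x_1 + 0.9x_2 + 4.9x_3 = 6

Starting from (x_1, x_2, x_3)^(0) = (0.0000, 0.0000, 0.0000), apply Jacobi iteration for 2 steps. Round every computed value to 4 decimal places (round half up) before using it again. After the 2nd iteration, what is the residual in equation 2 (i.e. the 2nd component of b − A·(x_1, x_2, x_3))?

Iteration 1:
  x_1 = (-2 - (-3)·0.0000 - (-1)·0.0000) / (5) = -0.4000
  x_2 = (7 - (2.6)·0.0000 - (1)·0.0000) / (6.6) = 1.0606
  x_3 = (6 - (2)·0.0000 - (0.9)·0.0000) / (4.9) = 1.2245
Iteration 2:
  x_1 = (-2 - (-3)·1.0606 - (-1)·1.2245) / (5) = 0.4813
  x_2 = (7 - (2.6)·-0.4000 - (1)·1.2245) / (6.6) = 1.0327
  x_3 = (6 - (2)·-0.4000 - (0.9)·1.0606) / (4.9) = 1.1930
Residual b − A·x = (-0.1154, -2.2602, -1.7377)

-2.2602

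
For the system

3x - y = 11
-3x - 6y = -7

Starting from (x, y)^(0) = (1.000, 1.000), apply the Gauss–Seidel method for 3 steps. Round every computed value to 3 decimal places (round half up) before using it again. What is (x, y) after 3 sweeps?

(3.491, -0.579)

Iteration 1:
  x = (11 - (-1)·1.000) / (3) = 4.000
  y = (-7 - (-3)·4.000) / (-6) = -0.833
Iteration 2:
  x = (11 - (-1)·-0.833) / (3) = 3.389
  y = (-7 - (-3)·3.389) / (-6) = -0.528
Iteration 3:
  x = (11 - (-1)·-0.528) / (3) = 3.491
  y = (-7 - (-3)·3.491) / (-6) = -0.579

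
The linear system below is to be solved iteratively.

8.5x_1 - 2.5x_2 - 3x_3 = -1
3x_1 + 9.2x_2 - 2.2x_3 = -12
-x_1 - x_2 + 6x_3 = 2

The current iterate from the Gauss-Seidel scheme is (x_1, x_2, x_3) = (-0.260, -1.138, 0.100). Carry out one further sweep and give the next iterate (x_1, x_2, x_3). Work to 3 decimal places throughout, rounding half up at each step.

(-0.417, -1.144, 0.073)

One sweep:
  x_1 = (-1 - (-2.5)·-1.138 - (-3)·0.100) / (8.5) = -0.417
  x_2 = (-12 - (3)·-0.417 - (-2.2)·0.100) / (9.2) = -1.144
  x_3 = (2 - (-1)·-0.417 - (-1)·-1.144) / (6) = 0.073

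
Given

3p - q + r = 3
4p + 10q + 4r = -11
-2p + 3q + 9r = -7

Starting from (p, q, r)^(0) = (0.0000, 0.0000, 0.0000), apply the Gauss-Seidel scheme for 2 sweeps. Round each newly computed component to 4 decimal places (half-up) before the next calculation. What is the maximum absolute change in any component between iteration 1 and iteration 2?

Iteration 1:
  p = (3 - (-1)·0.0000 - (1)·0.0000) / (3) = 1.0000
  q = (-11 - (4)·1.0000 - (4)·0.0000) / (10) = -1.5000
  r = (-7 - (-2)·1.0000 - (3)·-1.5000) / (9) = -0.0556
Iteration 2:
  p = (3 - (-1)·-1.5000 - (1)·-0.0556) / (3) = 0.5185
  q = (-11 - (4)·0.5185 - (4)·-0.0556) / (10) = -1.2852
  r = (-7 - (-2)·0.5185 - (3)·-1.2852) / (9) = -0.2342
Change: (-0.4815, 0.2148, -0.1786) → max |·| = 0.4815

0.4815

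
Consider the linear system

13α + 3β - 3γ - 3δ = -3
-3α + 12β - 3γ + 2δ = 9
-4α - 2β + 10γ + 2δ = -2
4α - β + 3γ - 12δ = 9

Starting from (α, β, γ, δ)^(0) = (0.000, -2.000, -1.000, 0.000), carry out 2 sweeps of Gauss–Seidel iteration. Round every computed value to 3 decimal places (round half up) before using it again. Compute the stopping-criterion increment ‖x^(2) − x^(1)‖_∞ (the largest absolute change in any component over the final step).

Iteration 1:
  α = (-3 - (3)·-2.000 - (-3)·-1.000 - (-3)·0.000) / (13) = 0.000
  β = (9 - (-3)·0.000 - (-3)·-1.000 - (2)·0.000) / (12) = 0.500
  γ = (-2 - (-4)·0.000 - (-2)·0.500 - (2)·0.000) / (10) = -0.100
  δ = (9 - (4)·0.000 - (-1)·0.500 - (3)·-0.100) / (-12) = -0.817
Iteration 2:
  α = (-3 - (3)·0.500 - (-3)·-0.100 - (-3)·-0.817) / (13) = -0.558
  β = (9 - (-3)·-0.558 - (-3)·-0.100 - (2)·-0.817) / (12) = 0.722
  γ = (-2 - (-4)·-0.558 - (-2)·0.722 - (2)·-0.817) / (10) = -0.115
  δ = (9 - (4)·-0.558 - (-1)·0.722 - (3)·-0.115) / (-12) = -1.025
Change: (-0.558, 0.222, -0.015, -0.208) → max |·| = 0.558

0.558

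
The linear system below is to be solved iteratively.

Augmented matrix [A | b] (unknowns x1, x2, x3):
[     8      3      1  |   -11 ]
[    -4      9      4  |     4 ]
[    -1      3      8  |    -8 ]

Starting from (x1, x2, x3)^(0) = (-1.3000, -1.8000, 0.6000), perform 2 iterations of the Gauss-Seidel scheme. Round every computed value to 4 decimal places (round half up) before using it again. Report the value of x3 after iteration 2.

-1.2898

Iteration 1:
  x1 = (-11 - (3)·-1.8000 - (1)·0.6000) / (8) = -0.7750
  x2 = (4 - (-4)·-0.7750 - (4)·0.6000) / (9) = -0.1667
  x3 = (-8 - (-1)·-0.7750 - (3)·-0.1667) / (8) = -1.0344
Iteration 2:
  x1 = (-11 - (3)·-0.1667 - (1)·-1.0344) / (8) = -1.1832
  x2 = (4 - (-4)·-1.1832 - (4)·-1.0344) / (9) = 0.3783
  x3 = (-8 - (-1)·-1.1832 - (3)·0.3783) / (8) = -1.2898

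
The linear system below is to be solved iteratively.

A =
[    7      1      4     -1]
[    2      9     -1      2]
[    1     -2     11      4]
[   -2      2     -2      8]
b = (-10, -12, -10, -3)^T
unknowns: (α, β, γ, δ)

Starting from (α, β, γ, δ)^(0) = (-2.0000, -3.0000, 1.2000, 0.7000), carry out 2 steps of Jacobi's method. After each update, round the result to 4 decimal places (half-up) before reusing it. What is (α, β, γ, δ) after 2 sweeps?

(-0.4007, -1.1895, -0.9942, -0.9255)

Iteration 1:
  α = (-10 - (1)·-3.0000 - (4)·1.2000 - (-1)·0.7000) / (7) = -1.5857
  β = (-12 - (2)·-2.0000 - (-1)·1.2000 - (2)·0.7000) / (9) = -0.9111
  γ = (-10 - (1)·-2.0000 - (-2)·-3.0000 - (4)·0.7000) / (11) = -1.5273
  δ = (-3 - (-2)·-2.0000 - (2)·-3.0000 - (-2)·1.2000) / (8) = 0.1750
Iteration 2:
  α = (-10 - (1)·-0.9111 - (4)·-1.5273 - (-1)·0.1750) / (7) = -0.4007
  β = (-12 - (2)·-1.5857 - (-1)·-1.5273 - (2)·0.1750) / (9) = -1.1895
  γ = (-10 - (1)·-1.5857 - (-2)·-0.9111 - (4)·0.1750) / (11) = -0.9942
  δ = (-3 - (-2)·-1.5857 - (2)·-0.9111 - (-2)·-1.5273) / (8) = -0.9255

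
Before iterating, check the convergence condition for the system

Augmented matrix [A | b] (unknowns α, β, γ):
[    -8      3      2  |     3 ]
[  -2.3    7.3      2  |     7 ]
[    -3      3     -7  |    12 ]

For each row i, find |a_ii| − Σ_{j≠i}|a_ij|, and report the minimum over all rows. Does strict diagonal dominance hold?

row 1: |-8| − (3+2) = 3
row 2: |7.3| − (2.3+2) = 3
row 3: |-7| − (3+3) = 1
minimum over rows = 1 → strictly diagonally dominant (convergence guaranteed)

1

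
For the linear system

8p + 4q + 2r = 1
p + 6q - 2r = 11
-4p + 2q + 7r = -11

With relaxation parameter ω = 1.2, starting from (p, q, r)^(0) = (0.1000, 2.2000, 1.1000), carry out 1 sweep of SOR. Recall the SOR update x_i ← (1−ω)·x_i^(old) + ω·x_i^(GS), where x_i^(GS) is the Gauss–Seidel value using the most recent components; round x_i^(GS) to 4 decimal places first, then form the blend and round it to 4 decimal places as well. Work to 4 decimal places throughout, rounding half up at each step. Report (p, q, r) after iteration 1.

(-1.5200, 2.5040, -4.0065)

Iteration 1:
  p: GS value = (1 - (4)·2.2000 - (2)·1.1000) / (8) = -1.2500;  p ← (1−ω)·0.1000 + ω·-1.2500 = -1.5200
  q: GS value = (11 - (1)·-1.5200 - (-2)·1.1000) / (6) = 2.4533;  q ← (1−ω)·2.2000 + ω·2.4533 = 2.5040
  r: GS value = (-11 - (-4)·-1.5200 - (2)·2.5040) / (7) = -3.1554;  r ← (1−ω)·1.1000 + ω·-3.1554 = -4.0065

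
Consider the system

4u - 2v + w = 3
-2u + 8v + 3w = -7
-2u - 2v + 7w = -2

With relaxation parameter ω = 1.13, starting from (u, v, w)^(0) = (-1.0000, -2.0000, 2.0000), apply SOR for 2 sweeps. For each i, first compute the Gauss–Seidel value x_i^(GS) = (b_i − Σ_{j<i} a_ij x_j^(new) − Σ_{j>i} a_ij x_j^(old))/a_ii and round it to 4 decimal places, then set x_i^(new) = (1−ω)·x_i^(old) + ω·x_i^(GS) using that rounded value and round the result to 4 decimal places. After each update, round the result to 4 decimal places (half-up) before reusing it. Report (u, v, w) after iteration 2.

Iteration 1:
  u: GS value = (3 - (-2)·-2.0000 - (1)·2.0000) / (4) = -0.7500;  u ← (1−ω)·-1.0000 + ω·-0.7500 = -0.7175
  v: GS value = (-7 - (-2)·-0.7175 - (3)·2.0000) / (8) = -1.8044;  v ← (1−ω)·-2.0000 + ω·-1.8044 = -1.7790
  w: GS value = (-2 - (-2)·-0.7175 - (-2)·-1.7790) / (7) = -0.9990;  w ← (1−ω)·2.0000 + ω·-0.9990 = -1.3889
Iteration 2:
  u: GS value = (3 - (-2)·-1.7790 - (1)·-1.3889) / (4) = 0.2077;  u ← (1−ω)·-0.7175 + ω·0.2077 = 0.3280
  v: GS value = (-7 - (-2)·0.3280 - (3)·-1.3889) / (8) = -0.2722;  v ← (1−ω)·-1.7790 + ω·-0.2722 = -0.0763
  w: GS value = (-2 - (-2)·0.3280 - (-2)·-0.0763) / (7) = -0.2138;  w ← (1−ω)·-1.3889 + ω·-0.2138 = -0.0610

(0.3280, -0.0763, -0.0610)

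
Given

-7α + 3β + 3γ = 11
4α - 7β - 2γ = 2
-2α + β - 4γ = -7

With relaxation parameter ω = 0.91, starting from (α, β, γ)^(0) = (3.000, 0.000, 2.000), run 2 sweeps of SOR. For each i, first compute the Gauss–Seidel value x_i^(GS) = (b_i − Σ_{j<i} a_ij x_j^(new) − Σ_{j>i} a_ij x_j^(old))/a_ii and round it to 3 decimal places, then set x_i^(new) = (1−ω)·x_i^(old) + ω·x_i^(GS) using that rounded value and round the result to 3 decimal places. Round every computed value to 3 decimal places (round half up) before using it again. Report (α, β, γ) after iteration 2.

(-1.174, -1.407, 1.961)

Iteration 1:
  α: GS value = (11 - (3)·0.000 - (3)·2.000) / (-7) = -0.714;  α ← (1−ω)·3.000 + ω·-0.714 = -0.380
  β: GS value = (2 - (4)·-0.380 - (-2)·2.000) / (-7) = -1.074;  β ← (1−ω)·0.000 + ω·-1.074 = -0.977
  γ: GS value = (-7 - (-2)·-0.380 - (1)·-0.977) / (-4) = 1.696;  γ ← (1−ω)·2.000 + ω·1.696 = 1.723
Iteration 2:
  α: GS value = (11 - (3)·-0.977 - (3)·1.723) / (-7) = -1.252;  α ← (1−ω)·-0.380 + ω·-1.252 = -1.174
  β: GS value = (2 - (4)·-1.174 - (-2)·1.723) / (-7) = -1.449;  β ← (1−ω)·-0.977 + ω·-1.449 = -1.407
  γ: GS value = (-7 - (-2)·-1.174 - (1)·-1.407) / (-4) = 1.985;  γ ← (1−ω)·1.723 + ω·1.985 = 1.961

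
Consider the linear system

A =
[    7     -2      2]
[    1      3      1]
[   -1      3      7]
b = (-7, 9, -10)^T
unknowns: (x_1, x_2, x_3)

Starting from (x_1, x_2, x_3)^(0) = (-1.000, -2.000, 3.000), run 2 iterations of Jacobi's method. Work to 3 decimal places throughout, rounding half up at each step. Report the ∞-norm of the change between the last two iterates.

Iteration 1:
  x_1 = (-7 - (-2)·-2.000 - (2)·3.000) / (7) = -2.429
  x_2 = (9 - (1)·-1.000 - (1)·3.000) / (3) = 2.333
  x_3 = (-10 - (-1)·-1.000 - (3)·-2.000) / (7) = -0.714
Iteration 2:
  x_1 = (-7 - (-2)·2.333 - (2)·-0.714) / (7) = -0.129
  x_2 = (9 - (1)·-2.429 - (1)·-0.714) / (3) = 4.048
  x_3 = (-10 - (-1)·-2.429 - (3)·2.333) / (7) = -2.775
Change: (2.300, 1.715, -2.061) → max |·| = 2.300

2.300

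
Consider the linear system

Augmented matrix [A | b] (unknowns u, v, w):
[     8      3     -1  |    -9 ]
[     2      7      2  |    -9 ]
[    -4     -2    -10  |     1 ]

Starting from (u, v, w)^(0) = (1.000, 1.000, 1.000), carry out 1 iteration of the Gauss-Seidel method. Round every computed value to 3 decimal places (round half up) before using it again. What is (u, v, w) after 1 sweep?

(-1.375, -1.179, 0.686)

Iteration 1:
  u = (-9 - (3)·1.000 - (-1)·1.000) / (8) = -1.375
  v = (-9 - (2)·-1.375 - (2)·1.000) / (7) = -1.179
  w = (1 - (-4)·-1.375 - (-2)·-1.179) / (-10) = 0.686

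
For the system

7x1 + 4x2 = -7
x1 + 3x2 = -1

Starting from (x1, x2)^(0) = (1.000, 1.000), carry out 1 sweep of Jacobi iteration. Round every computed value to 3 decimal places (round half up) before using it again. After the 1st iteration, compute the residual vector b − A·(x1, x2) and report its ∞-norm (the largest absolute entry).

Iteration 1:
  x1 = (-7 - (4)·1.000) / (7) = -1.571
  x2 = (-1 - (1)·1.000) / (3) = -0.667
Residual b − A·x = (6.665, 2.572); ∞-norm = 6.665

6.665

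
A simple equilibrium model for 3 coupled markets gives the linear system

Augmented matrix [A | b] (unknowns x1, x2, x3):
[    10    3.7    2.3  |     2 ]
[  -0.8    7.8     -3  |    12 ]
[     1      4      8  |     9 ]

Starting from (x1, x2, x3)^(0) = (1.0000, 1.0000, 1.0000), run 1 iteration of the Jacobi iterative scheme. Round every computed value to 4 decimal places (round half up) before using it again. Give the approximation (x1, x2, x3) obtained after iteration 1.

(-0.4000, 2.0256, 0.5000)

Iteration 1:
  x1 = (2 - (3.7)·1.0000 - (2.3)·1.0000) / (10) = -0.4000
  x2 = (12 - (-0.8)·1.0000 - (-3)·1.0000) / (7.8) = 2.0256
  x3 = (9 - (1)·1.0000 - (4)·1.0000) / (8) = 0.5000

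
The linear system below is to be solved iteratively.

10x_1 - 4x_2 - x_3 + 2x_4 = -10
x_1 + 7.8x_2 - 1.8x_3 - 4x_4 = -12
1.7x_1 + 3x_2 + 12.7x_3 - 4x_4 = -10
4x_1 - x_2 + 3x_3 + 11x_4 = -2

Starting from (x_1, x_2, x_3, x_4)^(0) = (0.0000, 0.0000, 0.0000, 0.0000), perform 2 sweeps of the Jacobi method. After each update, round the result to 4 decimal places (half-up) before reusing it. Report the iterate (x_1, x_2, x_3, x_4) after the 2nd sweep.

(-1.6578, -1.6852, -0.3474, 0.2567)

Iteration 1:
  x_1 = (-10 - (-4)·0.0000 - (-1)·0.0000 - (2)·0.0000) / (10) = -1.0000
  x_2 = (-12 - (1)·0.0000 - (-1.8)·0.0000 - (-4)·0.0000) / (7.8) = -1.5385
  x_3 = (-10 - (1.7)·0.0000 - (3)·0.0000 - (-4)·0.0000) / (12.7) = -0.7874
  x_4 = (-2 - (4)·0.0000 - (-1)·0.0000 - (3)·0.0000) / (11) = -0.1818
Iteration 2:
  x_1 = (-10 - (-4)·-1.5385 - (-1)·-0.7874 - (2)·-0.1818) / (10) = -1.6578
  x_2 = (-12 - (1)·-1.0000 - (-1.8)·-0.7874 - (-4)·-0.1818) / (7.8) = -1.6852
  x_3 = (-10 - (1.7)·-1.0000 - (3)·-1.5385 - (-4)·-0.1818) / (12.7) = -0.3474
  x_4 = (-2 - (4)·-1.0000 - (-1)·-1.5385 - (3)·-0.7874) / (11) = 0.2567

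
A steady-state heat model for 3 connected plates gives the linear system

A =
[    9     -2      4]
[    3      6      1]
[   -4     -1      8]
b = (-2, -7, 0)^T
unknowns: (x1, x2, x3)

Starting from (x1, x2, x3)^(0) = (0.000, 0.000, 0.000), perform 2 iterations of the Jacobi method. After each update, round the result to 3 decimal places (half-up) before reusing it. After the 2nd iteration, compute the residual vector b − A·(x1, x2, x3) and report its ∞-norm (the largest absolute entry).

Iteration 1:
  x1 = (-2 - (-2)·0.000 - (4)·0.000) / (9) = -0.222
  x2 = (-7 - (3)·0.000 - (1)·0.000) / (6) = -1.167
  x3 = (0 - (-4)·0.000 - (-1)·0.000) / (8) = 0.000
Iteration 2:
  x1 = (-2 - (-2)·-1.167 - (4)·0.000) / (9) = -0.482
  x2 = (-7 - (3)·-0.222 - (1)·0.000) / (6) = -1.056
  x3 = (0 - (-4)·-0.222 - (-1)·-1.167) / (8) = -0.257
Residual b − A·x = (1.254, 1.039, -0.928); ∞-norm = 1.254

1.254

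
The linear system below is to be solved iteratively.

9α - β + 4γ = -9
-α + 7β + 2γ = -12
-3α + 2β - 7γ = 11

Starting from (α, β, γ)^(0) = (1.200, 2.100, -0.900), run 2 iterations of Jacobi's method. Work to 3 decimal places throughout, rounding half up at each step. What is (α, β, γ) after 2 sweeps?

(-0.482, -1.342, -1.782)

Iteration 1:
  α = (-9 - (-1)·2.100 - (4)·-0.900) / (9) = -0.367
  β = (-12 - (-1)·1.200 - (2)·-0.900) / (7) = -1.286
  γ = (11 - (-3)·1.200 - (2)·2.100) / (-7) = -1.486
Iteration 2:
  α = (-9 - (-1)·-1.286 - (4)·-1.486) / (9) = -0.482
  β = (-12 - (-1)·-0.367 - (2)·-1.486) / (7) = -1.342
  γ = (11 - (-3)·-0.367 - (2)·-1.286) / (-7) = -1.782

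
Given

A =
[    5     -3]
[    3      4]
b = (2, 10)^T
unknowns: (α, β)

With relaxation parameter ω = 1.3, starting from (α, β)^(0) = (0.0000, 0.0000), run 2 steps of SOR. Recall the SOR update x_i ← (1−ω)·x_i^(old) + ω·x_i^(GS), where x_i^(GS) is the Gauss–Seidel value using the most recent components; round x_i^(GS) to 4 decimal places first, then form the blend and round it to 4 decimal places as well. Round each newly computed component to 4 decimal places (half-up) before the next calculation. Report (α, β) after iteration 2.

Iteration 1:
  α: GS value = (2 - (-3)·0.0000) / (5) = 0.4000;  α ← (1−ω)·0.0000 + ω·0.4000 = 0.5200
  β: GS value = (10 - (3)·0.5200) / (4) = 2.1100;  β ← (1−ω)·0.0000 + ω·2.1100 = 2.7430
Iteration 2:
  α: GS value = (2 - (-3)·2.7430) / (5) = 2.0458;  α ← (1−ω)·0.5200 + ω·2.0458 = 2.5035
  β: GS value = (10 - (3)·2.5035) / (4) = 0.6224;  β ← (1−ω)·2.7430 + ω·0.6224 = -0.0138

(2.5035, -0.0138)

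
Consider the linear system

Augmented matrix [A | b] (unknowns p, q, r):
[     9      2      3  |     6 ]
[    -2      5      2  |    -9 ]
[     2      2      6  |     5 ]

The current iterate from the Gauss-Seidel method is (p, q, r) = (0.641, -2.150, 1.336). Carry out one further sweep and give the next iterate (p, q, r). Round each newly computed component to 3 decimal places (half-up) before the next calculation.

One sweep:
  p = (6 - (2)·-2.150 - (3)·1.336) / (9) = 0.699
  q = (-9 - (-2)·0.699 - (2)·1.336) / (5) = -2.055
  r = (5 - (2)·0.699 - (2)·-2.055) / (6) = 1.285

(0.699, -2.055, 1.285)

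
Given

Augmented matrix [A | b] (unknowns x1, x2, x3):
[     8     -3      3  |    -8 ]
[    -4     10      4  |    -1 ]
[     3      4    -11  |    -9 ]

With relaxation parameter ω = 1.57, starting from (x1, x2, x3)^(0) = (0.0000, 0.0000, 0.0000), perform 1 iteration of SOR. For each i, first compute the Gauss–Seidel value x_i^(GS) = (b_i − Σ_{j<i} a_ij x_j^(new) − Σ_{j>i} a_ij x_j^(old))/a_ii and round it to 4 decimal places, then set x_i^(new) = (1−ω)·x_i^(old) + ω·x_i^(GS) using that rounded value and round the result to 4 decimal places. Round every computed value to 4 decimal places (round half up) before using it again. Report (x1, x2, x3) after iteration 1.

Iteration 1:
  x1: GS value = (-8 - (-3)·0.0000 - (3)·0.0000) / (8) = -1.0000;  x1 ← (1−ω)·0.0000 + ω·-1.0000 = -1.5700
  x2: GS value = (-1 - (-4)·-1.5700 - (4)·0.0000) / (10) = -0.7280;  x2 ← (1−ω)·0.0000 + ω·-0.7280 = -1.1430
  x3: GS value = (-9 - (3)·-1.5700 - (4)·-1.1430) / (-11) = -0.0256;  x3 ← (1−ω)·0.0000 + ω·-0.0256 = -0.0402

(-1.5700, -1.1430, -0.0402)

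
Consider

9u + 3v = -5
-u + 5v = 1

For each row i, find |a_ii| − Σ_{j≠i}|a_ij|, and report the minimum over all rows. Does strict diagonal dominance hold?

4

row 1: |9| − (3) = 6
row 2: |5| − (1) = 4
minimum over rows = 4 → strictly diagonally dominant (convergence guaranteed)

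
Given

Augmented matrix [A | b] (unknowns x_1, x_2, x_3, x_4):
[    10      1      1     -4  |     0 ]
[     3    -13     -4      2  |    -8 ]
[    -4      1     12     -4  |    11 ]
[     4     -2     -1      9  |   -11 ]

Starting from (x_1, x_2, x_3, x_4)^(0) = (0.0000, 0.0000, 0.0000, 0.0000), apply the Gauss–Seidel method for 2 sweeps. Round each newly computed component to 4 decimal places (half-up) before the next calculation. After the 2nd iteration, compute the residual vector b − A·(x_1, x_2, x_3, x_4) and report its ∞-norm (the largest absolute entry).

Iteration 1:
  x_1 = (0 - (1)·0.0000 - (1)·0.0000 - (-4)·0.0000) / (10) = 0.0000
  x_2 = (-8 - (3)·0.0000 - (-4)·0.0000 - (2)·0.0000) / (-13) = 0.6154
  x_3 = (11 - (-4)·0.0000 - (1)·0.6154 - (-4)·0.0000) / (12) = 0.8654
  x_4 = (-11 - (4)·0.0000 - (-2)·0.6154 - (-1)·0.8654) / (9) = -0.9893
Iteration 2:
  x_1 = (0 - (1)·0.6154 - (1)·0.8654 - (-4)·-0.9893) / (10) = -0.5438
  x_2 = (-8 - (3)·-0.5438 - (-4)·0.8654 - (2)·-0.9893) / (-13) = 0.0714
  x_3 = (11 - (-4)·-0.5438 - (1)·0.0714 - (-4)·-0.9893) / (12) = 0.3997
  x_4 = (-11 - (4)·-0.5438 - (-2)·0.0714 - (-1)·0.3997) / (9) = -0.9203
Residual b − A·x = (1.2857, -2.0010, 0.2758, 0.0004); ∞-norm = 2.0010

2.0010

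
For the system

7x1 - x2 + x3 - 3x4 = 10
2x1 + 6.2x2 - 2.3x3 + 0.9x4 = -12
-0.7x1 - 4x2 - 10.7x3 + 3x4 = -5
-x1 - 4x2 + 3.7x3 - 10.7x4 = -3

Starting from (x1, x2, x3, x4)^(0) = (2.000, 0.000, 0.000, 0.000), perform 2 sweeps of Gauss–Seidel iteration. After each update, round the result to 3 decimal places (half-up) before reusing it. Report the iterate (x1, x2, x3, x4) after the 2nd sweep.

Iteration 1:
  x1 = (10 - (-1)·0.000 - (1)·0.000 - (-3)·0.000) / (7) = 1.429
  x2 = (-12 - (2)·1.429 - (-2.3)·0.000 - (0.9)·0.000) / (6.2) = -2.396
  x3 = (-5 - (-0.7)·1.429 - (-4)·-2.396 - (3)·0.000) / (-10.7) = 1.270
  x4 = (-3 - (-1)·1.429 - (-4)·-2.396 - (3.7)·1.270) / (-10.7) = 1.482
Iteration 2:
  x1 = (10 - (-1)·-2.396 - (1)·1.270 - (-3)·1.482) / (7) = 1.540
  x2 = (-12 - (2)·1.540 - (-2.3)·1.270 - (0.9)·1.482) / (6.2) = -2.176
  x3 = (-5 - (-0.7)·1.540 - (-4)·-2.176 - (3)·1.482) / (-10.7) = 1.596
  x4 = (-3 - (-1)·1.540 - (-4)·-2.176 - (3.7)·1.596) / (-10.7) = 1.502

(1.540, -2.176, 1.596, 1.502)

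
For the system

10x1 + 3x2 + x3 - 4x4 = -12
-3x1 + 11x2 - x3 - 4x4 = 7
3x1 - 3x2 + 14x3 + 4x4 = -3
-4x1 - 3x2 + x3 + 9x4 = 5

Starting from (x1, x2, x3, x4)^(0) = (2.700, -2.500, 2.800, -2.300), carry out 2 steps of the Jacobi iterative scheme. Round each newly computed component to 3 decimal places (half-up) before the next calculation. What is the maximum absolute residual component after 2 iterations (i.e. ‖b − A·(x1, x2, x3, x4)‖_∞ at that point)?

Iteration 1:
  x1 = (-12 - (3)·-2.500 - (1)·2.800 - (-4)·-2.300) / (10) = -1.650
  x2 = (7 - (-3)·2.700 - (-1)·2.800 - (-4)·-2.300) / (11) = 0.791
  x3 = (-3 - (3)·2.700 - (-3)·-2.500 - (4)·-2.300) / (14) = -0.671
  x4 = (5 - (-4)·2.700 - (-3)·-2.500 - (1)·2.800) / (9) = 0.611
Iteration 2:
  x1 = (-12 - (3)·0.791 - (1)·-0.671 - (-4)·0.611) / (10) = -1.126
  x2 = (7 - (-3)·-1.650 - (-1)·-0.671 - (-4)·0.611) / (11) = 0.348
  x3 = (-3 - (3)·-1.650 - (-3)·0.791 - (4)·0.611) / (14) = 0.134
  x4 = (5 - (-4)·-1.650 - (-3)·0.791 - (1)·-0.671) / (9) = 0.160
Residual b − A·x = (-1.278, 0.568, -1.094, -0.034); ∞-norm = 1.278

1.278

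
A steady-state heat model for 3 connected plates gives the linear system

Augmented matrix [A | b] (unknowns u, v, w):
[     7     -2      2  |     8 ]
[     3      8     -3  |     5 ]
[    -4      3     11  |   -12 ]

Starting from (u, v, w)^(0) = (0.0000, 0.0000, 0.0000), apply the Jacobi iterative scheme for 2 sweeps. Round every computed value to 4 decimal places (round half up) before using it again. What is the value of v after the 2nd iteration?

Iteration 1:
  u = (8 - (-2)·0.0000 - (2)·0.0000) / (7) = 1.1429
  v = (5 - (3)·0.0000 - (-3)·0.0000) / (8) = 0.6250
  w = (-12 - (-4)·0.0000 - (3)·0.0000) / (11) = -1.0909
Iteration 2:
  u = (8 - (-2)·0.6250 - (2)·-1.0909) / (7) = 1.6331
  v = (5 - (3)·1.1429 - (-3)·-1.0909) / (8) = -0.2127
  w = (-12 - (-4)·1.1429 - (3)·0.6250) / (11) = -0.8458

-0.2127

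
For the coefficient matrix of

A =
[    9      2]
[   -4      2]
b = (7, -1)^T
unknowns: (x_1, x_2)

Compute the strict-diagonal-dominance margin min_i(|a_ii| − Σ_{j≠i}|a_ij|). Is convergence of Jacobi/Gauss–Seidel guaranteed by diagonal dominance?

-2

row 1: |9| − (2) = 7
row 2: |2| − (4) = -2
minimum over rows = -2 → not strictly diagonally dominant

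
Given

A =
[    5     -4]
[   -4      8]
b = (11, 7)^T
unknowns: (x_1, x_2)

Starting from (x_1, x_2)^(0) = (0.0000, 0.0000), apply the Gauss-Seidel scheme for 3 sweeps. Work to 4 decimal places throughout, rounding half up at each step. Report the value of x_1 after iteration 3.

4.4120

Iteration 1:
  x_1 = (11 - (-4)·0.0000) / (5) = 2.2000
  x_2 = (7 - (-4)·2.2000) / (8) = 1.9750
Iteration 2:
  x_1 = (11 - (-4)·1.9750) / (5) = 3.7800
  x_2 = (7 - (-4)·3.7800) / (8) = 2.7650
Iteration 3:
  x_1 = (11 - (-4)·2.7650) / (5) = 4.4120
  x_2 = (7 - (-4)·4.4120) / (8) = 3.0810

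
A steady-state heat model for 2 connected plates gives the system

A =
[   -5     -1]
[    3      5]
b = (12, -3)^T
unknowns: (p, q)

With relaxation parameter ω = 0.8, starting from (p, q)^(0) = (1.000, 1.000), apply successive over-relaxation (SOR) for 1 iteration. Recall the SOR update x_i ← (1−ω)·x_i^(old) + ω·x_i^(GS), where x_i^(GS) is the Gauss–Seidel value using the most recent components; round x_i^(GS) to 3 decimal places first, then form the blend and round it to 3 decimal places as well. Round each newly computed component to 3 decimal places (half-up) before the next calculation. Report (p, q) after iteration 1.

Iteration 1:
  p: GS value = (12 - (-1)·1.000) / (-5) = -2.600;  p ← (1−ω)·1.000 + ω·-2.600 = -1.880
  q: GS value = (-3 - (3)·-1.880) / (5) = 0.528;  q ← (1−ω)·1.000 + ω·0.528 = 0.622

(-1.880, 0.622)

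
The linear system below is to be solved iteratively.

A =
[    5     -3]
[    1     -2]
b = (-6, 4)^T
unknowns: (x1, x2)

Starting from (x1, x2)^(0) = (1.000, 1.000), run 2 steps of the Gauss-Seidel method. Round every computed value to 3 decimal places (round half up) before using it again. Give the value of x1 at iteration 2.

-2.580

Iteration 1:
  x1 = (-6 - (-3)·1.000) / (5) = -0.600
  x2 = (4 - (1)·-0.600) / (-2) = -2.300
Iteration 2:
  x1 = (-6 - (-3)·-2.300) / (5) = -2.580
  x2 = (4 - (1)·-2.580) / (-2) = -3.290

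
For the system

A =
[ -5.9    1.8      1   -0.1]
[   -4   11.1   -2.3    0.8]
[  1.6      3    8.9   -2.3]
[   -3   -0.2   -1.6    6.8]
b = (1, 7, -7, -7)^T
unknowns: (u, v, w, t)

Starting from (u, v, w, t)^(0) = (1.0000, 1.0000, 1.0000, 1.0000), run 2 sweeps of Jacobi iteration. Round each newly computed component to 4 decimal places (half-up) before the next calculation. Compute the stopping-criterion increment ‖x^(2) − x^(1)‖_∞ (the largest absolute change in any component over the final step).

Iteration 1:
  u = (1 - (1.8)·1.0000 - (1)·1.0000 - (-0.1)·1.0000) / (-5.9) = 0.2881
  v = (7 - (-4)·1.0000 - (-2.3)·1.0000 - (0.8)·1.0000) / (11.1) = 1.1261
  w = (-7 - (1.6)·1.0000 - (3)·1.0000 - (-2.3)·1.0000) / (8.9) = -1.0449
  t = (-7 - (-3)·1.0000 - (-0.2)·1.0000 - (-1.6)·1.0000) / (6.8) = -0.3235
Iteration 2:
  u = (1 - (1.8)·1.1261 - (1)·-1.0449 - (-0.1)·-0.3235) / (-5.9) = 0.0024
  v = (7 - (-4)·0.2881 - (-2.3)·-1.0449 - (0.8)·-0.3235) / (11.1) = 0.5413
  w = (-7 - (1.6)·0.2881 - (3)·1.1261 - (-2.3)·-0.3235) / (8.9) = -1.3015
  t = (-7 - (-3)·0.2881 - (-0.2)·1.1261 - (-1.6)·-1.0449) / (6.8) = -1.1150
Change: (-0.2857, -0.5848, -0.2566, -0.7915) → max |·| = 0.7915

0.7915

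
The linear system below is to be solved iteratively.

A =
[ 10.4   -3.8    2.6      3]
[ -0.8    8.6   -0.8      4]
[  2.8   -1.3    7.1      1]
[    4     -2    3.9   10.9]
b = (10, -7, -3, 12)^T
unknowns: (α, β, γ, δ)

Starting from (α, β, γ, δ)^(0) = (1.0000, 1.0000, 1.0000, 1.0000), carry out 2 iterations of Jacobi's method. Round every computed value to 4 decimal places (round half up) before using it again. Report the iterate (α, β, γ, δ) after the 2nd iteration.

(0.5944, -1.0729, -1.0124, 0.8882)

Iteration 1:
  α = (10 - (-3.8)·1.0000 - (2.6)·1.0000 - (3)·1.0000) / (10.4) = 0.7885
  β = (-7 - (-0.8)·1.0000 - (-0.8)·1.0000 - (4)·1.0000) / (8.6) = -1.0930
  γ = (-3 - (2.8)·1.0000 - (-1.3)·1.0000 - (1)·1.0000) / (7.1) = -0.7746
  δ = (12 - (4)·1.0000 - (-2)·1.0000 - (3.9)·1.0000) / (10.9) = 0.5596
Iteration 2:
  α = (10 - (-3.8)·-1.0930 - (2.6)·-0.7746 - (3)·0.5596) / (10.4) = 0.5944
  β = (-7 - (-0.8)·0.7885 - (-0.8)·-0.7746 - (4)·0.5596) / (8.6) = -1.0729
  γ = (-3 - (2.8)·0.7885 - (-1.3)·-1.0930 - (1)·0.5596) / (7.1) = -1.0124
  δ = (12 - (4)·0.7885 - (-2)·-1.0930 - (3.9)·-0.7746) / (10.9) = 0.8882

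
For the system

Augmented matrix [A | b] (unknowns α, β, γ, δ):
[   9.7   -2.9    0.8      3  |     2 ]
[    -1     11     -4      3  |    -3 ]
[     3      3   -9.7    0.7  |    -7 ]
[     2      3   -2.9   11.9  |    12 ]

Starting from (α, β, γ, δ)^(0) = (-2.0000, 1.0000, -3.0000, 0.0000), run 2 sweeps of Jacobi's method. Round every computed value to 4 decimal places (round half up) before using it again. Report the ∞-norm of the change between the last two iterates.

Iteration 1:
  α = (2 - (-2.9)·1.0000 - (0.8)·-3.0000 - (3)·0.0000) / (9.7) = 0.7526
  β = (-3 - (-1)·-2.0000 - (-4)·-3.0000 - (3)·0.0000) / (11) = -1.5455
  γ = (-7 - (3)·-2.0000 - (3)·1.0000 - (0.7)·0.0000) / (-9.7) = 0.4124
  δ = (12 - (2)·-2.0000 - (3)·1.0000 - (-2.9)·-3.0000) / (11.9) = 0.3613
Iteration 2:
  α = (2 - (-2.9)·-1.5455 - (0.8)·0.4124 - (3)·0.3613) / (9.7) = -0.4016
  β = (-3 - (-1)·0.7526 - (-4)·0.4124 - (3)·0.3613) / (11) = -0.1529
  γ = (-7 - (3)·0.7526 - (3)·-1.5455 - (0.7)·0.3613) / (-9.7) = 0.5025
  δ = (12 - (2)·0.7526 - (3)·-1.5455 - (-2.9)·0.4124) / (11.9) = 1.3720
Change: (-1.1542, 1.3926, 0.0901, 1.0107) → max |·| = 1.3926

1.3926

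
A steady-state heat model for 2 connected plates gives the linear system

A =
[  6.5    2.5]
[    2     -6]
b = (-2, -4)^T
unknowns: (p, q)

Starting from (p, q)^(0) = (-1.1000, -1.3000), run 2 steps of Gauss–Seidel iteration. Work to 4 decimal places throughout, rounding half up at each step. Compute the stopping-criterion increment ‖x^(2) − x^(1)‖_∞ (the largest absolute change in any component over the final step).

Iteration 1:
  p = (-2 - (2.5)·-1.3000) / (6.5) = 0.1923
  q = (-4 - (2)·0.1923) / (-6) = 0.7308
Iteration 2:
  p = (-2 - (2.5)·0.7308) / (6.5) = -0.5888
  q = (-4 - (2)·-0.5888) / (-6) = 0.4704
Change: (-0.7811, -0.2604) → max |·| = 0.7811

0.7811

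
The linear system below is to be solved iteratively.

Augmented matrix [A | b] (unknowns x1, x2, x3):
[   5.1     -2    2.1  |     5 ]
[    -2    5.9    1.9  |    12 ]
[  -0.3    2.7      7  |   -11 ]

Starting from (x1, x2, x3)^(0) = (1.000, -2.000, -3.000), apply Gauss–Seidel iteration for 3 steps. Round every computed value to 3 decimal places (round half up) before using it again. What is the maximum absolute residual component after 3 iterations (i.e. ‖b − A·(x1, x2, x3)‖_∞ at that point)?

Iteration 1:
  x1 = (5 - (-2)·-2.000 - (2.1)·-3.000) / (5.1) = 1.431
  x2 = (12 - (-2)·1.431 - (1.9)·-3.000) / (5.9) = 3.485
  x3 = (-11 - (-0.3)·1.431 - (2.7)·3.485) / (7) = -2.854
Iteration 2:
  x1 = (5 - (-2)·3.485 - (2.1)·-2.854) / (5.1) = 3.522
  x2 = (12 - (-2)·3.522 - (1.9)·-2.854) / (5.9) = 4.147
  x3 = (-11 - (-0.3)·3.522 - (2.7)·4.147) / (7) = -3.020
Iteration 3:
  x1 = (5 - (-2)·4.147 - (2.1)·-3.020) / (5.1) = 3.850
  x2 = (12 - (-2)·3.850 - (1.9)·-3.020) / (5.9) = 4.312
  x3 = (-11 - (-0.3)·3.850 - (2.7)·4.312) / (7) = -3.070
Residual b − A·x = (0.436, 0.092, 0.003); ∞-norm = 0.436

0.436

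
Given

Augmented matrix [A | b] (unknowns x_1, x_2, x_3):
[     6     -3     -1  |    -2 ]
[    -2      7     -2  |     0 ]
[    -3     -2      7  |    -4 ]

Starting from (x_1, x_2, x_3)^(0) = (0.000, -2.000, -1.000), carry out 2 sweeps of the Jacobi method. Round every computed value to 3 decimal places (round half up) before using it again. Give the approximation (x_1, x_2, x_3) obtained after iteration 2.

Iteration 1:
  x_1 = (-2 - (-3)·-2.000 - (-1)·-1.000) / (6) = -1.500
  x_2 = (0 - (-2)·0.000 - (-2)·-1.000) / (7) = -0.286
  x_3 = (-4 - (-3)·0.000 - (-2)·-2.000) / (7) = -1.143
Iteration 2:
  x_1 = (-2 - (-3)·-0.286 - (-1)·-1.143) / (6) = -0.667
  x_2 = (0 - (-2)·-1.500 - (-2)·-1.143) / (7) = -0.755
  x_3 = (-4 - (-3)·-1.500 - (-2)·-0.286) / (7) = -1.296

(-0.667, -0.755, -1.296)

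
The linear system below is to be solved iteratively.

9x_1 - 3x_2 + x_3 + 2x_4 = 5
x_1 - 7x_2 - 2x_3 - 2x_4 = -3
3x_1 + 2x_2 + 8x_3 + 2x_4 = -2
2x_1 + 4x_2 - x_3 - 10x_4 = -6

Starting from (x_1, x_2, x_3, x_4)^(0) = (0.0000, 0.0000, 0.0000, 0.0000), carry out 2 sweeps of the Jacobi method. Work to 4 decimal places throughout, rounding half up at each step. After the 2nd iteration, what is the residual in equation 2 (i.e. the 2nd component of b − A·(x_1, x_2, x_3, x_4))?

Iteration 1:
  x_1 = (5 - (-3)·0.0000 - (1)·0.0000 - (2)·0.0000) / (9) = 0.5556
  x_2 = (-3 - (1)·0.0000 - (-2)·0.0000 - (-2)·0.0000) / (-7) = 0.4286
  x_3 = (-2 - (3)·0.0000 - (2)·0.0000 - (2)·0.0000) / (8) = -0.2500
  x_4 = (-6 - (2)·0.0000 - (4)·0.0000 - (-1)·0.0000) / (-10) = 0.6000
Iteration 2:
  x_1 = (5 - (-3)·0.4286 - (1)·-0.2500 - (2)·0.6000) / (9) = 0.5929
  x_2 = (-3 - (1)·0.5556 - (-2)·-0.2500 - (-2)·0.6000) / (-7) = 0.4079
  x_3 = (-2 - (3)·0.5556 - (2)·0.4286 - (2)·0.6000) / (8) = -0.7155
  x_4 = (-6 - (2)·0.5556 - (4)·0.4286 - (-1)·-0.2500) / (-10) = 0.9076
Residual b − A·x = (-0.2121, -0.3534, -0.6857, -0.4569)

-0.3534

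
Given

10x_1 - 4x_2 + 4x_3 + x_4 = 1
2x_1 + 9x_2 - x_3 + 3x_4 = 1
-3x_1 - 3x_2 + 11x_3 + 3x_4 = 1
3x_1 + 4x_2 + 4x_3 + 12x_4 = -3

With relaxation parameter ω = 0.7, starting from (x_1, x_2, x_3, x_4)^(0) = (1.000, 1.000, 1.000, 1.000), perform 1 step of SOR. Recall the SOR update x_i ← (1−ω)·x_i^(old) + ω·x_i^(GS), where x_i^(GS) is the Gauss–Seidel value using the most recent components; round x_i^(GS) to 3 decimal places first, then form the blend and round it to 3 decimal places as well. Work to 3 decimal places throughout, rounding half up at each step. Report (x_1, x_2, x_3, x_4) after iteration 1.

(0.300, 0.175, 0.264, -0.030)

Iteration 1:
  x_1: GS value = (1 - (-4)·1.000 - (4)·1.000 - (1)·1.000) / (10) = 0.000;  x_1 ← (1−ω)·1.000 + ω·0.000 = 0.300
  x_2: GS value = (1 - (2)·0.300 - (-1)·1.000 - (3)·1.000) / (9) = -0.178;  x_2 ← (1−ω)·1.000 + ω·-0.178 = 0.175
  x_3: GS value = (1 - (-3)·0.300 - (-3)·0.175 - (3)·1.000) / (11) = -0.052;  x_3 ← (1−ω)·1.000 + ω·-0.052 = 0.264
  x_4: GS value = (-3 - (3)·0.300 - (4)·0.175 - (4)·0.264) / (12) = -0.471;  x_4 ← (1−ω)·1.000 + ω·-0.471 = -0.030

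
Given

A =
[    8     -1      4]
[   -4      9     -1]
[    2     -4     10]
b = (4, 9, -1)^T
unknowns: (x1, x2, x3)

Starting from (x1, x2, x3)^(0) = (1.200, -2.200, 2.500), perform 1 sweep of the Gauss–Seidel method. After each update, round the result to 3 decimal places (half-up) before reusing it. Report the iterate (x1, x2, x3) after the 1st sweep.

(-1.025, 0.822, 0.434)

Iteration 1:
  x1 = (4 - (-1)·-2.200 - (4)·2.500) / (8) = -1.025
  x2 = (9 - (-4)·-1.025 - (-1)·2.500) / (9) = 0.822
  x3 = (-1 - (2)·-1.025 - (-4)·0.822) / (10) = 0.434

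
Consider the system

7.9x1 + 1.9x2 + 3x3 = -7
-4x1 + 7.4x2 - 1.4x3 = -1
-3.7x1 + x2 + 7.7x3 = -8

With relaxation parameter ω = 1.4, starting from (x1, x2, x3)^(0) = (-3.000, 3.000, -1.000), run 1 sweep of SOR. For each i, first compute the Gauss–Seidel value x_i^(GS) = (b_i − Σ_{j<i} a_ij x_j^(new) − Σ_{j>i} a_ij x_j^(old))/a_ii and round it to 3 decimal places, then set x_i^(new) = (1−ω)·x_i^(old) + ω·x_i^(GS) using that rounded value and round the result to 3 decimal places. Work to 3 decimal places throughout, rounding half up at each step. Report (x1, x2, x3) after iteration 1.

Iteration 1:
  x1: GS value = (-7 - (1.9)·3.000 - (3)·-1.000) / (7.9) = -1.228;  x1 ← (1−ω)·-3.000 + ω·-1.228 = -0.519
  x2: GS value = (-1 - (-4)·-0.519 - (-1.4)·-1.000) / (7.4) = -0.605;  x2 ← (1−ω)·3.000 + ω·-0.605 = -2.047
  x3: GS value = (-8 - (-3.7)·-0.519 - (1)·-2.047) / (7.7) = -1.023;  x3 ← (1−ω)·-1.000 + ω·-1.023 = -1.032

(-0.519, -2.047, -1.032)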